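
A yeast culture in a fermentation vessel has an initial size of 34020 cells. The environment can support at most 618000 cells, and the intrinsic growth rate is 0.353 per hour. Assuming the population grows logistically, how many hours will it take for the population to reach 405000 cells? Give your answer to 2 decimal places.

9.87 hours

A = (K − N₀)/N₀ = (618000 − 34020)/34020 = 17.166.
Solve 618000/(1 + 17.166·e^(−0.353t)) = 405000: 1 + 17.166·e^(−0.353t) = 1.5259, so e^(−0.353t) = 0.030638.
−0.353·t = ln(0.030638) = -3.4855, so t = 3.4855/0.353 = 9.874.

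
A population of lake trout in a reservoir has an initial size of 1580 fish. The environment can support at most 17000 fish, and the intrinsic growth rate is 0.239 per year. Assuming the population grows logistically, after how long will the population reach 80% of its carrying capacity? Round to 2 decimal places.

A = (K − N₀)/N₀ = (17000 − 1580)/1580 = 9.7595.
Solve 17000/(1 + 9.7595·e^(−0.239t)) = 13600: 1 + 9.7595·e^(−0.239t) = 1.25, so e^(−0.239t) = 0.0256161.
−0.239·t = ln(0.0256161) = -3.6645, so t = 3.6645/0.239 = 15.333.

15.33 years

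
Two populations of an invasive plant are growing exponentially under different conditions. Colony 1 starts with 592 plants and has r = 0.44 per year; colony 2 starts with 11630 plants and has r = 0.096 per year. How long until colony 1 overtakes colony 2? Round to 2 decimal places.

8.66 years

Set 592·e^(0.44t) = 11630·e^(0.096t).
e^((0.44 − 0.096)t) = 11630/592 → e^(0.344·t) = 19.645.
0.344·t = ln(19.645) = 2.9778, so t = 2.9778/0.344 = 8.6565.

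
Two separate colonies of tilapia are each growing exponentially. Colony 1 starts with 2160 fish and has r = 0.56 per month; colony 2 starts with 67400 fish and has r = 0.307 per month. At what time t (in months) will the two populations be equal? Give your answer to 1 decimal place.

Set 2160·e^(0.56t) = 67400·e^(0.307t).
e^((0.56 − 0.307)t) = 67400/2160 → e^(0.253·t) = 31.204.
0.253·t = ln(31.204) = 3.4405, so t = 3.4405/0.253 = 13.599.

13.6 months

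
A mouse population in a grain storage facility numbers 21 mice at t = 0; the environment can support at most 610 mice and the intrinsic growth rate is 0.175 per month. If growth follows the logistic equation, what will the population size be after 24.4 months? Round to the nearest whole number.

A = (K − N₀)/N₀ = (610 − 21)/21 = 28.048.
N(t) = K/(1 + A·e^(−rt)) = 610/(1 + 28.048×e^(−0.175×24.4)).
e^(−4.27) = 0.013982; denominator = 1 + 28.048×0.013982 = 1.3922.
N = 610/1.3922 = 438.169.

438 mice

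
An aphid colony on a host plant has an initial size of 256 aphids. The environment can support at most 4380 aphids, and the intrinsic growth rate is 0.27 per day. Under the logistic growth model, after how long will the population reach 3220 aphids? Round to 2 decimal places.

A = (K − N₀)/N₀ = (4380 − 256)/256 = 16.109.
Solve 4380/(1 + 16.109·e^(−0.27t)) = 3220: 1 + 16.109·e^(−0.27t) = 1.3602, so e^(−0.27t) = 0.0223627.
−0.27·t = ln(0.0223627) = -3.8004, so t = 3.8004/0.27 = 14.075.

14.08 days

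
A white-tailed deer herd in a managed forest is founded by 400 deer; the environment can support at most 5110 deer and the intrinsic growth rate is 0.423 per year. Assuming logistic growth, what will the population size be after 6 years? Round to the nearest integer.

2647 deer

A = (K − N₀)/N₀ = (5110 − 400)/400 = 11.775.
N(t) = K/(1 + A·e^(−rt)) = 5110/(1 + 11.775×e^(−0.423×6)).
e^(−2.538) = 0.079024; denominator = 1 + 11.775×0.079024 = 1.9305.
N = 5110/1.9305 = 2646.97.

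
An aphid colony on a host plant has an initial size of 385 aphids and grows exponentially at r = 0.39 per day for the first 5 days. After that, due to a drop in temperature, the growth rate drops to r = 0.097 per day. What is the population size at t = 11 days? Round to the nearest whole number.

Phase 1: N(5) = 385·e^(0.39×5) = 385·e^1.95 = 2706.04.
Phase 2 runs for 11 − 5 = 6 days at r = 0.097.
N(11) = 2706.04·e^(0.097×6) = 2706.04·e^0.582 = 4842.78.

4843 aphids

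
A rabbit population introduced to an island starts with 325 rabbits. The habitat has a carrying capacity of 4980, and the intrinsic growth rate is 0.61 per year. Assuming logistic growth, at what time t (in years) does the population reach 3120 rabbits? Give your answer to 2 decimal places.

A = (K − N₀)/N₀ = (4980 − 325)/325 = 14.323.
Solve 4980/(1 + 14.323·e^(−0.61t)) = 3120: 1 + 14.323·e^(−0.61t) = 1.5962, so e^(−0.61t) = 0.0416219.
−0.61·t = ln(0.0416219) = -3.1791, so t = 3.1791/0.61 = 5.2117.

5.21 years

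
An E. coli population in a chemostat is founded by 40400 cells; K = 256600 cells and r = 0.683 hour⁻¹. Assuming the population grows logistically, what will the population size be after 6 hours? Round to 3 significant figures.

236000 cells

A = (K − N₀)/N₀ = (256600 − 40400)/40400 = 5.3515.
N(t) = K/(1 + A·e^(−rt)) = 256600/(1 + 5.3515×e^(−0.683×6)).
e^(−4.098) = 0.016606; denominator = 1 + 5.3515×0.016606 = 1.0889.
N = 256600/1.0889 = 235658.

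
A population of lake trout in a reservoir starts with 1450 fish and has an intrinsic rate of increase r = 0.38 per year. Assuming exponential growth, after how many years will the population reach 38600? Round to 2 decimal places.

8.64 years

Set N₀·e^(rt) = 38600: e^(0.38·t) = 38600/1450 = 26.621.
0.38·t = ln(26.621) = 3.2817, so t = 3.2817/0.38 = 8.636.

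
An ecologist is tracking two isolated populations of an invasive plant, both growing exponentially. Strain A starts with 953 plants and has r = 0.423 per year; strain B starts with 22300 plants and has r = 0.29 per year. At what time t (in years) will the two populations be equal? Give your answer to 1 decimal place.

Set 953·e^(0.423t) = 22300·e^(0.29t).
e^((0.423 − 0.29)t) = 22300/953 → e^(0.133·t) = 23.4.
0.133·t = ln(23.4) = 3.1527, so t = 3.1527/0.133 = 23.705.

23.7 years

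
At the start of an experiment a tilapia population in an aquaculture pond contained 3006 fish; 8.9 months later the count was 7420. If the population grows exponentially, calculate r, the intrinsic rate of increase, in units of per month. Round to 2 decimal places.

From N(t) = N₀·e^(rt): e^(r·8.9) = 7420/3006 = 2.4684.
r·8.9 = ln(2.4684) = 0.90357, so r = 0.90357/8.9 = 0.10152.

0.10 per month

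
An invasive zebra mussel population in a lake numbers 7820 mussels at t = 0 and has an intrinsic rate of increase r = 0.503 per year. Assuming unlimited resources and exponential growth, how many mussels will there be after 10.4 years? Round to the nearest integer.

N(t) = N₀·e^(rt) = 7820 × e^(0.503×10.4) = 7820 × e^5.231.
e^5.231 ≈ 187.02, so N ≈ 7820 × 187.02 = 1.462474×10^6.

1462474 mussels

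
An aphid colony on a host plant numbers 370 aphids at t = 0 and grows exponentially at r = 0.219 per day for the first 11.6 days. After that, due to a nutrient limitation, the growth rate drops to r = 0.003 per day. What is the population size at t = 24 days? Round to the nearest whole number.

4871 aphids

Phase 1: N(11.6) = 370·e^(0.219×11.6) = 370·e^2.54 = 4693.36.
Phase 2 runs for 24 − 11.6 = 12.4 days at r = 0.003.
N(24) = 4693.36·e^(0.003×12.4) = 4693.36·e^0.0372 = 4871.24.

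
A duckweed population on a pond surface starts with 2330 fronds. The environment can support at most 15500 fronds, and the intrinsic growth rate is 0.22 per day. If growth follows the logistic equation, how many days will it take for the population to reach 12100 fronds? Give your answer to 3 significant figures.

13.6 days

A = (K − N₀)/N₀ = (15500 − 2330)/2330 = 5.6524.
Solve 15500/(1 + 5.6524·e^(−0.22t)) = 12100: 1 + 5.6524·e^(−0.22t) = 1.281, so e^(−0.22t) = 0.0497123.
−0.22·t = ln(0.0497123) = -3.0015, so t = 3.0015/0.22 = 13.643.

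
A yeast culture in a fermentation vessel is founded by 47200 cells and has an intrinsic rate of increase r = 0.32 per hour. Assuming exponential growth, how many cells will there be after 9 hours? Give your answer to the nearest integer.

N(t) = N₀·e^(rt) = 47200 × e^(0.32×9) = 47200 × e^2.88.
e^2.88 ≈ 17.814, so N ≈ 47200 × 17.814 = 840834.

840834 cells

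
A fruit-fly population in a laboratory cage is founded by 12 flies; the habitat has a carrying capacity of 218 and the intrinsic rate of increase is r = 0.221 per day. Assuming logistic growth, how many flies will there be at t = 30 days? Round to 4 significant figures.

213.2 flies

A = (K − N₀)/N₀ = (218 − 12)/12 = 17.167.
N(t) = K/(1 + A·e^(−rt)) = 218/(1 + 17.167×e^(−0.221×30)).
e^(−6.63) = 0.0013202; denominator = 1 + 17.167×0.0013202 = 1.0227.
N = 218/1.0227 = 213.169.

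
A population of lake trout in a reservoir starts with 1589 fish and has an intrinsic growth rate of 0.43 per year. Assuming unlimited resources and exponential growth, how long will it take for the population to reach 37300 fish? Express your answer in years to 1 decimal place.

Set N₀·e^(rt) = 37300: e^(0.43·t) = 37300/1589 = 23.474.
0.43·t = ln(23.474) = 3.1559, so t = 3.1559/0.43 = 7.3393.

7.3 years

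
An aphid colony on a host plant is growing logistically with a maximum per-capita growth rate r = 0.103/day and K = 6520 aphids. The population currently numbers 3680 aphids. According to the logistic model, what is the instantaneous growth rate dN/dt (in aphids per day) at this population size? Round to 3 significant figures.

dN/dt = rN(1 − N/K) = 0.103 × 3680 × (1 − 3680/6520).
1 − 3680/6520 = 0.43558; dN/dt = 0.103 × 3680 × 0.43558 = 165.1.

165 aphids per day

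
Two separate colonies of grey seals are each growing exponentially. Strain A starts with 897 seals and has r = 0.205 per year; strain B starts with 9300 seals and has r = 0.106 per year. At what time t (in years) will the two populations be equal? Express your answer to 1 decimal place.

23.6 years

Set 897·e^(0.205t) = 9300·e^(0.106t).
e^((0.205 − 0.106)t) = 9300/897 → e^(0.099·t) = 10.368.
0.099·t = ln(10.368) = 2.3387, so t = 2.3387/0.099 = 23.623.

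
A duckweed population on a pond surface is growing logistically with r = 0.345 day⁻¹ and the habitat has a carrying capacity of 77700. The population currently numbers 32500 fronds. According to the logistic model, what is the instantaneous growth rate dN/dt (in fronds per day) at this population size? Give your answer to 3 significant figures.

dN/dt = rN(1 − N/K) = 0.345 × 32500 × (1 − 32500/77700).
1 − 32500/77700 = 0.58172; dN/dt = 0.345 × 32500 × 0.58172 = 6522.6.

6520 fronds per day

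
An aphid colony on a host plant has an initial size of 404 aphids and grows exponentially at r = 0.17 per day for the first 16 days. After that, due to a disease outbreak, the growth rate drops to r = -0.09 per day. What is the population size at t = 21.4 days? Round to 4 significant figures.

3772 aphids

Phase 1: N(16) = 404·e^(0.17×16) = 404·e^2.72 = 6132.85.
Phase 2 runs for 21.4 − 16 = 5.4 days at r = -0.09.
N(21.4) = 6132.85·e^(-0.09×5.4) = 6132.85·e^-0.486 = 3772.2.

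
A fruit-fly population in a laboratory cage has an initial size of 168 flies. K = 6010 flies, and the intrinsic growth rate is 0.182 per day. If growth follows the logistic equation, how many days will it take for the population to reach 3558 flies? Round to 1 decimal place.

A = (K − N₀)/N₀ = (6010 − 168)/168 = 34.774.
Solve 6010/(1 + 34.774·e^(−0.182t)) = 3558: 1 + 34.774·e^(−0.182t) = 1.6892, so e^(−0.182t) = 0.0198181.
−0.182·t = ln(0.0198181) = -3.9212, so t = 3.9212/0.182 = 21.545.

21.5 days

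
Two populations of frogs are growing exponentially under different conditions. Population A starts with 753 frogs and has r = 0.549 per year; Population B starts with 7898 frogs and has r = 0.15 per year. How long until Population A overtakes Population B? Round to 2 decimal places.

5.89 years

Set 753·e^(0.549t) = 7898·e^(0.15t).
e^((0.549 − 0.15)t) = 7898/753 → e^(0.399·t) = 10.489.
0.399·t = ln(10.489) = 2.3503, so t = 2.3503/0.399 = 5.8905.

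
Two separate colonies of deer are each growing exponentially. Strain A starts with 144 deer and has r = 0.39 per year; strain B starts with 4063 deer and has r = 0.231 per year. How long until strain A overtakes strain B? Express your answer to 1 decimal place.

Set 144·e^(0.39t) = 4063·e^(0.231t).
e^((0.39 − 0.231)t) = 4063/144 → e^(0.159·t) = 28.215.
0.159·t = ln(28.215) = 3.3399, so t = 3.3399/0.159 = 21.005.

21.0 years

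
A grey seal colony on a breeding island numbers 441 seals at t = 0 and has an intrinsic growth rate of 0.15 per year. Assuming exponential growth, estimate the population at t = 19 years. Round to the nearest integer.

N(t) = N₀·e^(rt) = 441 × e^(0.15×19) = 441 × e^2.85.
e^2.85 ≈ 17.288, so N ≈ 441 × 17.288 = 7623.91.

7624 seals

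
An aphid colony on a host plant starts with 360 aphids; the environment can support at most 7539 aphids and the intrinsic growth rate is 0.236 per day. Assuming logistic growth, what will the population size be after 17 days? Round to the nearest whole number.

A = (K − N₀)/N₀ = (7539 − 360)/360 = 19.942.
N(t) = K/(1 + A·e^(−rt)) = 7539/(1 + 19.942×e^(−0.236×17)).
e^(−4.012) = 0.018097; denominator = 1 + 19.942×0.018097 = 1.3609.
N = 7539/1.3609 = 5539.77.

5540 aphids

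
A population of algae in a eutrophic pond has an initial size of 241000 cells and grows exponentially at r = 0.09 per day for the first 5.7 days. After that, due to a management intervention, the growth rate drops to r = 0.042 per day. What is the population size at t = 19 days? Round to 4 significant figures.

703700 cells

Phase 1: N(5.7) = 241000·e^(0.09×5.7) = 241000·e^0.513 = 402541.
Phase 2 runs for 19 − 5.7 = 13.3 days at r = 0.042.
N(19) = 402541·e^(0.042×13.3) = 402541·e^0.5586 = 703732.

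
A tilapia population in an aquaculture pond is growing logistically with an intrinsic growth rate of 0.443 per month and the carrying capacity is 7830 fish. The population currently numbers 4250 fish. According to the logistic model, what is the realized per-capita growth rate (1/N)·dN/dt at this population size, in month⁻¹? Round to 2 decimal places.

0.20 per month

(1/N)·dN/dt = r(1 − N/K) = 0.443 × (1 − 4250/7830).
= 0.443 × 0.45722 = 0.20255.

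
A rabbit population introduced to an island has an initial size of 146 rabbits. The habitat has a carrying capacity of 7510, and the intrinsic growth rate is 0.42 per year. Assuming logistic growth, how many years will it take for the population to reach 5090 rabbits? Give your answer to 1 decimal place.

11.1 years

A = (K − N₀)/N₀ = (7510 − 146)/146 = 50.438.
Solve 7510/(1 + 50.438·e^(−0.42t)) = 5090: 1 + 50.438·e^(−0.42t) = 1.4754, so e^(−0.42t) = 0.0094262.
−0.42·t = ln(0.0094262) = -4.6643, so t = 4.6643/0.42 = 11.105.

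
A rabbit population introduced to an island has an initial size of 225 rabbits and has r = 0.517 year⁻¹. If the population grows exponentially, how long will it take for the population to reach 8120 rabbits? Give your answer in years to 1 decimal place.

Set N₀·e^(rt) = 8120: e^(0.517·t) = 8120/225 = 36.089.
0.517·t = ln(36.089) = 3.586, so t = 3.586/0.517 = 6.9361.

6.9 years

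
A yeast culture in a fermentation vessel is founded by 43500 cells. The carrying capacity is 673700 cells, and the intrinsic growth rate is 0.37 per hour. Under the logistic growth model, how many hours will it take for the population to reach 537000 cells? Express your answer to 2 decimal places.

10.92 hours

A = (K − N₀)/N₀ = (673700 − 43500)/43500 = 14.487.
Solve 673700/(1 + 14.487·e^(−0.37t)) = 537000: 1 + 14.487·e^(−0.37t) = 1.2546, so e^(−0.37t) = 0.0175713.
−0.37·t = ln(0.0175713) = -4.0415, so t = 4.0415/0.37 = 10.923.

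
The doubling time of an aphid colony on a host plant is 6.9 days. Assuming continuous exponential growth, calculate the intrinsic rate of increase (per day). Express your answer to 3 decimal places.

0.100 per day

r = ln(2)/t_d = 0.6931/6.9 = 0.10046.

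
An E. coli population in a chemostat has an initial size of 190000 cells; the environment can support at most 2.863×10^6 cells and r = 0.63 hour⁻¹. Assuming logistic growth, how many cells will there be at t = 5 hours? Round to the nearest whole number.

A = (K − N₀)/N₀ = (2.863×10^6 − 190000)/190000 = 14.068.
N(t) = K/(1 + A·e^(−rt)) = 2.863×10^6/(1 + 14.068×e^(−0.63×5)).
e^(−3.15) = 0.042852; denominator = 1 + 14.068×0.042852 = 1.6029.
N = 2.863×10^6/1.6029 = 1.78618×10^6.

1786180 cells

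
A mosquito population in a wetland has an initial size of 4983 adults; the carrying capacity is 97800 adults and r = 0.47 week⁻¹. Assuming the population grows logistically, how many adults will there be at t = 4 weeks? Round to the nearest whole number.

25454 adults

A = (K − N₀)/N₀ = (97800 − 4983)/4983 = 18.627.
N(t) = K/(1 + A·e^(−rt)) = 97800/(1 + 18.627×e^(−0.47×4)).
e^(−1.88) = 0.15259; denominator = 1 + 18.627×0.15259 = 3.8423.
N = 97800/3.8423 = 25453.8.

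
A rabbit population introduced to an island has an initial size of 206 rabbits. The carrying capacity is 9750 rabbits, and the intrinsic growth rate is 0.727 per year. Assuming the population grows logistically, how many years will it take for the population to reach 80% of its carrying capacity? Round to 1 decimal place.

A = (K − N₀)/N₀ = (9750 − 206)/206 = 46.33.
Solve 9750/(1 + 46.33·e^(−0.727t)) = 7800: 1 + 46.33·e^(−0.727t) = 1.25, so e^(−0.727t) = 0.00539606.
−0.727·t = ln(0.00539606) = -5.2221, so t = 5.2221/0.727 = 7.1831.

7.2 years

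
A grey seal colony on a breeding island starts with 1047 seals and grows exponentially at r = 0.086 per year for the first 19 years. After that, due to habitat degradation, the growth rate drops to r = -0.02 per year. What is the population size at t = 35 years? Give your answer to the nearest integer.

3896 seals

Phase 1: N(19) = 1047·e^(0.086×19) = 1047·e^1.634 = 5365.17.
Phase 2 runs for 35 − 19 = 16 years at r = -0.02.
N(35) = 5365.17·e^(-0.02×16) = 5365.17·e^-0.32 = 3895.92.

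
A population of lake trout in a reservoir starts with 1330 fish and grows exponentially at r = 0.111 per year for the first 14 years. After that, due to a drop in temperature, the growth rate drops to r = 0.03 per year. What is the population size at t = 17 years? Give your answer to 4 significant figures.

Phase 1: N(14) = 1330·e^(0.111×14) = 1330·e^1.554 = 6291.37.
Phase 2 runs for 17 − 14 = 3 years at r = 0.03.
N(17) = 6291.37·e^(0.03×3) = 6291.37·e^0.09 = 6883.86.

6884 fish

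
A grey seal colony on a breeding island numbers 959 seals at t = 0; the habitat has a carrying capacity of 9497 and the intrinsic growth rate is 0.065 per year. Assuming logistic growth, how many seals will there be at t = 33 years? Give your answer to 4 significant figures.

A = (K − N₀)/N₀ = (9497 − 959)/959 = 8.903.
N(t) = K/(1 + A·e^(−rt)) = 9497/(1 + 8.903×e^(−0.065×33)).
e^(−2.145) = 0.11707; denominator = 1 + 8.903×0.11707 = 2.0423.
N = 9497/2.0423 = 4650.24.

4650 seals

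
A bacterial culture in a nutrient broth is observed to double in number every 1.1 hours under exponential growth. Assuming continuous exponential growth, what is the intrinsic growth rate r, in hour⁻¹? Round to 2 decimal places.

r = ln(2)/t_d = 0.6931/1.1 = 0.63013.

0.63 per hour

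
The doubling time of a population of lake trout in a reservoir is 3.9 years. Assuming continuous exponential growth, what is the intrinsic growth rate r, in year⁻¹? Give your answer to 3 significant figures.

r = ln(2)/t_d = 0.6931/3.9 = 0.17773.

0.178 per year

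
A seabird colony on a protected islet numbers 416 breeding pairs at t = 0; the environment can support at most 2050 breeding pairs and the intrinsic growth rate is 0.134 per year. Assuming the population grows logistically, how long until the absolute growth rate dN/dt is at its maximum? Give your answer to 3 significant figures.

Logistic growth is fastest at N = K/2 = 1025.
A = (K − N₀)/N₀ = 3.9279. Set K/(1 + A·e^(−rt)) = K/2 → A·e^(−rt) = 1.
e^(−0.134t) = 1/3.9279 = 0.25459, so t = ln(3.9279)/0.134 = 1.3681/0.134 = 10.21.

10.2 years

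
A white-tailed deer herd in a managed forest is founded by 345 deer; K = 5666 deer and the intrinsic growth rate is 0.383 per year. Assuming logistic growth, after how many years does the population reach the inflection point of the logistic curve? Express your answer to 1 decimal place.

Logistic growth is fastest at N = K/2 = 2833.
A = (K − N₀)/N₀ = 15.423. Set K/(1 + A·e^(−rt)) = K/2 → A·e^(−rt) = 1.
e^(−0.383t) = 1/15.423 = 0.0648374, so t = ln(15.423)/0.383 = 2.7359/0.383 = 7.1433.

7.1 years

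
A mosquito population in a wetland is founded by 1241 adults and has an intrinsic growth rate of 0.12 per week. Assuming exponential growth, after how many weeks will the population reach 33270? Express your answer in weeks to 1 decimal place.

Set N₀·e^(rt) = 33270: e^(0.12·t) = 33270/1241 = 26.809.
0.12·t = ln(26.809) = 3.2887, so t = 3.2887/0.12 = 27.406.

27.4 weeks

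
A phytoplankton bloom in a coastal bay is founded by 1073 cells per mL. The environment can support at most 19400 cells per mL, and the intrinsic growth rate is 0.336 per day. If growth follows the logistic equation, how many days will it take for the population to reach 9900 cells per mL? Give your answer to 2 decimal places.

8.57 days

A = (K − N₀)/N₀ = (19400 − 1073)/1073 = 17.08.
Solve 19400/(1 + 17.08·e^(−0.336t)) = 9900: 1 + 17.08·e^(−0.336t) = 1.9596, so e^(−0.336t) = 0.0561819.
−0.336·t = ln(0.0561819) = -2.8792, so t = 2.8792/0.336 = 8.5689.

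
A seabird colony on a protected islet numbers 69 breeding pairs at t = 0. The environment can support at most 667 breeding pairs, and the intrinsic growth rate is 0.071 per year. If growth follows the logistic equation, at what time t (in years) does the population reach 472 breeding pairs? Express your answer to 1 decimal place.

42.9 years

A = (K − N₀)/N₀ = (667 − 69)/69 = 8.6667.
Solve 667/(1 + 8.6667·e^(−0.071t)) = 472: 1 + 8.6667·e^(−0.071t) = 1.4131, so e^(−0.071t) = 0.0476695.
−0.071·t = ln(0.0476695) = -3.0435, so t = 3.0435/0.071 = 42.866.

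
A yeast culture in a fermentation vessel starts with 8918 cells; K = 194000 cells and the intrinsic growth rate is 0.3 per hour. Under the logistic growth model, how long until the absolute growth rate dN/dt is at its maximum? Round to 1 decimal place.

Logistic growth is fastest at N = K/2 = 97000.
A = (K − N₀)/N₀ = 20.754. Set K/(1 + A·e^(−rt)) = K/2 → A·e^(−rt) = 1.
e^(−0.3t) = 1/20.754 = 0.048184, so t = ln(20.754)/0.3 = 3.0327/0.3 = 10.109.

10.1 hours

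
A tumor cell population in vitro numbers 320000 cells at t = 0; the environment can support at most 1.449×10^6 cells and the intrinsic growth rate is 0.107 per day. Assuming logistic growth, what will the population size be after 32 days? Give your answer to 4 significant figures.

A = (K − N₀)/N₀ = (1.449×10^6 − 320000)/320000 = 3.5281.
N(t) = K/(1 + A·e^(−rt)) = 1.449×10^6/(1 + 3.5281×e^(−0.107×32)).
e^(−3.424) = 0.032582; denominator = 1 + 3.5281×0.032582 = 1.115.
N = 1.449×10^6/1.115 = 1.299607×10^6.

1300000 cells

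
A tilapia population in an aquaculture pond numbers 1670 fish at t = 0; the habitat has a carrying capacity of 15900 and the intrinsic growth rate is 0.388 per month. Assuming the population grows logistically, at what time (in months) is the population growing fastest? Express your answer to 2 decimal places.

Logistic growth is fastest at N = K/2 = 7950.
A = (K − N₀)/N₀ = 8.521. Set K/(1 + A·e^(−rt)) = K/2 → A·e^(−rt) = 1.
e^(−0.388t) = 1/8.521 = 0.117358, so t = ln(8.521)/0.388 = 2.1425/0.388 = 5.522.

5.52 months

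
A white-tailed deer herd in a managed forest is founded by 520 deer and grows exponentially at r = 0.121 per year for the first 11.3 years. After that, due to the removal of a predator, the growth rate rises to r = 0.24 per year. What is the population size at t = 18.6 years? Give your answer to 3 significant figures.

Phase 1: N(11.3) = 520·e^(0.121×11.3) = 520·e^1.367 = 2040.86.
Phase 2 runs for 18.6 − 11.3 = 7.3 years at r = 0.24.
N(18.6) = 2040.86·e^(0.24×7.3) = 2040.86·e^1.752 = 11767.9.

11800 deer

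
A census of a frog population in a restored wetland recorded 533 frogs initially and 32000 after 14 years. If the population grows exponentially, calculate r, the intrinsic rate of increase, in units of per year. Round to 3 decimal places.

From N(t) = N₀·e^(rt): e^(r·14) = 32000/533 = 60.038.
r·14 = ln(60.038) = 4.095, so r = 4.095/14 = 0.2925.

0.292 per year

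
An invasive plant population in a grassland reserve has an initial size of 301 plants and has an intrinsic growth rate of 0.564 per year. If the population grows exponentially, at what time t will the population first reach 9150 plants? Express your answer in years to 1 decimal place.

Set N₀·e^(rt) = 9150: e^(0.564·t) = 9150/301 = 30.399.
0.564·t = ln(30.399) = 3.4144, so t = 3.4144/0.564 = 6.0539.

6.1 years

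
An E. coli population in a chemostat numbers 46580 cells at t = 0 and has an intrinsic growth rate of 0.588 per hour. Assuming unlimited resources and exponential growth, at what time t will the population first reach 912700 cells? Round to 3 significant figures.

Set N₀·e^(rt) = 912700: e^(0.588·t) = 912700/46580 = 19.594.
0.588·t = ln(19.594) = 2.9752, so t = 2.9752/0.588 = 5.0599.

5.06 hours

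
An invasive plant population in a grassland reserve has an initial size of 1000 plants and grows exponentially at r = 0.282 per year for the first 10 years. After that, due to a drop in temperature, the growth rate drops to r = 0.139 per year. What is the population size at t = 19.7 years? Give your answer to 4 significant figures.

Phase 1: N(10) = 1000·e^(0.282×10) = 1000·e^2.82 = 16776.9.
Phase 2 runs for 19.7 − 10 = 9.7 years at r = 0.139.
N(19.7) = 16776.9·e^(0.139×9.7) = 16776.9·e^1.348 = 64605.5.

64610 plants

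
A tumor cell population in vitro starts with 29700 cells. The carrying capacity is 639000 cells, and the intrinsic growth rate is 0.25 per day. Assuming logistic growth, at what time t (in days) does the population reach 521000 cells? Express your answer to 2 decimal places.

18.02 days

A = (K − N₀)/N₀ = (639000 − 29700)/29700 = 20.515.
Solve 639000/(1 + 20.515·e^(−0.25t)) = 521000: 1 + 20.515·e^(−0.25t) = 1.2265, so e^(−0.25t) = 0.01104.
−0.25·t = ln(0.01104) = -4.5062, so t = 4.5062/0.25 = 18.025.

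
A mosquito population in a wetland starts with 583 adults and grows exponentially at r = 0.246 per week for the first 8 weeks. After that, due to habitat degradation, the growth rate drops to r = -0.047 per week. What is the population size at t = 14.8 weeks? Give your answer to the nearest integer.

3031 adults

Phase 1: N(8) = 583·e^(0.246×8) = 583·e^1.968 = 4172.15.
Phase 2 runs for 14.8 − 8 = 6.8 weeks at r = -0.047.
N(14.8) = 4172.15·e^(-0.047×6.8) = 4172.15·e^-0.3196 = 3030.82.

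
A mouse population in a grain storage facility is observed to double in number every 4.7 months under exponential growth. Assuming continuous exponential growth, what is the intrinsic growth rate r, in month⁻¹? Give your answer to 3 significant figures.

r = ln(2)/t_d = 0.6931/4.7 = 0.14748.

0.147 per month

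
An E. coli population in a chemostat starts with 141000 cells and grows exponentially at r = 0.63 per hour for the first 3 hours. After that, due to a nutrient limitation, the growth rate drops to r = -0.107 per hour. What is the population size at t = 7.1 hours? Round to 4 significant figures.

Phase 1: N(3) = 141000·e^(0.63×3) = 141000·e^1.89 = 933331.
Phase 2 runs for 7.1 − 3 = 4.1 hours at r = -0.107.
N(7.1) = 933331·e^(-0.107×4.1) = 933331·e^-0.4387 = 601881.

601900 cells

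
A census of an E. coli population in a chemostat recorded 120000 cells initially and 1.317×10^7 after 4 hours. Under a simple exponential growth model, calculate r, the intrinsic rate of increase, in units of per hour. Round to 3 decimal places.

From N(t) = N₀·e^(rt): e^(r·4) = 1.317×10^7/120000 = 109.75.
r·4 = ln(109.75) = 4.6982, so r = 4.6982/4 = 1.1746.

1.175 per hour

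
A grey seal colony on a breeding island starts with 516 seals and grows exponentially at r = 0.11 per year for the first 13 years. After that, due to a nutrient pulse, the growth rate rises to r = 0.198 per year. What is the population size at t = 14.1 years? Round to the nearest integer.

Phase 1: N(13) = 516·e^(0.11×13) = 516·e^1.43 = 2156.21.
Phase 2 runs for 14.1 − 13 = 1.1 years at r = 0.198.
N(14.1) = 2156.21·e^(0.198×1.1) = 2156.21·e^0.2178 = 2680.9.

2681 seals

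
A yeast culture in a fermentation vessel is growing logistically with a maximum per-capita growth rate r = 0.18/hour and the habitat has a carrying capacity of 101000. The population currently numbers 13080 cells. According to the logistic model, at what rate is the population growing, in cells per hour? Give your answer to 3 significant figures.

2050 cells per hour

dN/dt = rN(1 − N/K) = 0.18 × 13080 × (1 − 13080/101000).
1 − 13080/101000 = 0.8705; dN/dt = 0.18 × 13080 × 0.8705 = 2049.5.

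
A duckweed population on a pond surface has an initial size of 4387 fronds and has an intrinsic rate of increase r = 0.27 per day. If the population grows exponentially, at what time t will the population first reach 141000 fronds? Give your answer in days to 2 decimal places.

12.85 days

Set N₀·e^(rt) = 141000: e^(0.27·t) = 141000/4387 = 32.14.
0.27·t = ln(32.14) = 3.4701, so t = 3.4701/0.27 = 12.852.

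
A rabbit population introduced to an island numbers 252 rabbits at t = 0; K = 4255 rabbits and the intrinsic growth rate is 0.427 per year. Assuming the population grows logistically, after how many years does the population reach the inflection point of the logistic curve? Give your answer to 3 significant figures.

Logistic growth is fastest at N = K/2 = 2127.5.
A = (K − N₀)/N₀ = 15.885. Set K/(1 + A·e^(−rt)) = K/2 → A·e^(−rt) = 1.
e^(−0.427t) = 1/15.885 = 0.0629528, so t = ln(15.885)/0.427 = 2.7654/0.427 = 6.4763.

6.48 years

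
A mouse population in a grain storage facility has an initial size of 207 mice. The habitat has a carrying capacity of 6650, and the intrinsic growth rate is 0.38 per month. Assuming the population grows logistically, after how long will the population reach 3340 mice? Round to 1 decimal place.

9.1 months

A = (K − N₀)/N₀ = (6650 − 207)/207 = 31.126.
Solve 6650/(1 + 31.126·e^(−0.38t)) = 3340: 1 + 31.126·e^(−0.38t) = 1.991, so e^(−0.38t) = 0.0318393.
−0.38·t = ln(0.0318393) = -3.4471, so t = 3.4471/0.38 = 9.0712.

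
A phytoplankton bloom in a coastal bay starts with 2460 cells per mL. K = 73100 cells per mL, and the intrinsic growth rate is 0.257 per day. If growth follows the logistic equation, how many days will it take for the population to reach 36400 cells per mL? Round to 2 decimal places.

A = (K − N₀)/N₀ = (73100 − 2460)/2460 = 28.715.
Solve 73100/(1 + 28.715·e^(−0.257t)) = 36400: 1 + 28.715·e^(−0.257t) = 2.0082, so e^(−0.257t) = 0.0351115.
−0.257·t = ln(0.0351115) = -3.3492, so t = 3.3492/0.257 = 13.032.

13.03 days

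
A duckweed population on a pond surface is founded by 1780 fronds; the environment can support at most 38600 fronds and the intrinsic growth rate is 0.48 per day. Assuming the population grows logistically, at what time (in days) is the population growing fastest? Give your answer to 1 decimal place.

Logistic growth is fastest at N = K/2 = 19300.
A = (K − N₀)/N₀ = 20.685. Set K/(1 + A·e^(−rt)) = K/2 → A·e^(−rt) = 1.
e^(−0.48t) = 1/20.685 = 0.0483433, so t = ln(20.685)/0.48 = 3.0294/0.48 = 6.3113.

6.3 days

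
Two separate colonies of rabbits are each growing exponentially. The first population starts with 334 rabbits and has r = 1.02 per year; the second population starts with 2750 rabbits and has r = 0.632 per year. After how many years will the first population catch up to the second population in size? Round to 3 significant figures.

5.43 years

Set 334·e^(1.02t) = 2750·e^(0.632t).
e^((1.02 − 0.632)t) = 2750/334 → e^(0.388·t) = 8.2335.
0.388·t = ln(8.2335) = 2.1082, so t = 2.1082/0.388 = 5.4335.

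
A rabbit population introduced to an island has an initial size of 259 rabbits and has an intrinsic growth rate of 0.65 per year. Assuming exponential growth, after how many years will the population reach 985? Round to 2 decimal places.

2.06 years

Set N₀·e^(rt) = 985: e^(0.65·t) = 985/259 = 3.8031.
0.65·t = ln(3.8031) = 1.3358, so t = 1.3358/0.65 = 2.0551.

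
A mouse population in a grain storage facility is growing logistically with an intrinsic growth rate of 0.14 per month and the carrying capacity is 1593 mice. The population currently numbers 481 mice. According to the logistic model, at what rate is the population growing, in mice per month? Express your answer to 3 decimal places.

dN/dt = rN(1 − N/K) = 0.14 × 481 × (1 − 481/1593).
1 − 481/1593 = 0.69805; dN/dt = 0.14 × 481 × 0.69805 = 47.007.

47.007 mice per month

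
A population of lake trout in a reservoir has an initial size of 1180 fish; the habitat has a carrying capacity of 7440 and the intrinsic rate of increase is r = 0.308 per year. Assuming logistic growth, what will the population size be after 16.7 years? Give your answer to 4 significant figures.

7217 fish

A = (K − N₀)/N₀ = (7440 − 1180)/1180 = 5.3051.
N(t) = K/(1 + A·e^(−rt)) = 7440/(1 + 5.3051×e^(−0.308×16.7)).
e^(−5.144) = 0.0058366; denominator = 1 + 5.3051×0.0058366 = 1.031.
N = 7440/1.031 = 7216.55.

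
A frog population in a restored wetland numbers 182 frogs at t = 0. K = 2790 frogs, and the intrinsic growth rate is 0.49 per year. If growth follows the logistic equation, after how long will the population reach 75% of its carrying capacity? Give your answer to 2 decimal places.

7.68 years

A = (K − N₀)/N₀ = (2790 − 182)/182 = 14.33.
Solve 2790/(1 + 14.33·e^(−0.49t)) = 2092.5: 1 + 14.33·e^(−0.49t) = 1.3333, so e^(−0.49t) = 0.0232618.
−0.49·t = ln(0.0232618) = -3.7609, so t = 3.7609/0.49 = 7.6754.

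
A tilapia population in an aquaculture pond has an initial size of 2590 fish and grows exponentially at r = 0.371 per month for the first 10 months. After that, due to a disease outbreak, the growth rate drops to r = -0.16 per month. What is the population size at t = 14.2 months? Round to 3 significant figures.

Phase 1: N(10) = 2590·e^(0.371×10) = 2590·e^3.71 = 105811.
Phase 2 runs for 14.2 − 10 = 4.2 months at r = -0.16.
N(14.2) = 105811·e^(-0.16×4.2) = 105811·e^-0.672 = 54036.4.

54000 fish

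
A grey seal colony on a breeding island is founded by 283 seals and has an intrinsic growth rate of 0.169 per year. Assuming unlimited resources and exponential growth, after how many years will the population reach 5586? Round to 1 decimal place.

17.6 years

Set N₀·e^(rt) = 5586: e^(0.169·t) = 5586/283 = 19.739.
0.169·t = ln(19.739) = 2.9826, so t = 2.9826/0.169 = 17.648.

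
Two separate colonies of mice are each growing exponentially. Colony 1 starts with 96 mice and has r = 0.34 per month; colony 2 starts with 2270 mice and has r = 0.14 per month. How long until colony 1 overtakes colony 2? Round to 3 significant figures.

Set 96·e^(0.34t) = 2270·e^(0.14t).
e^((0.34 − 0.14)t) = 2270/96 → e^(0.2·t) = 23.646.
0.2·t = ln(23.646) = 3.1632, so t = 3.1632/0.2 = 15.816.

15.8 months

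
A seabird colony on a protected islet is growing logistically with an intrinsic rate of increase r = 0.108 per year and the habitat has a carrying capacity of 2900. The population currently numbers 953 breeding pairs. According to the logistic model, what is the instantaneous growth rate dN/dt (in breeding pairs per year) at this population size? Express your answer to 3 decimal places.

dN/dt = rN(1 − N/K) = 0.108 × 953 × (1 − 953/2900).
1 − 953/2900 = 0.67138; dN/dt = 0.108 × 953 × 0.67138 = 69.101.

69.101 breeding pairs per year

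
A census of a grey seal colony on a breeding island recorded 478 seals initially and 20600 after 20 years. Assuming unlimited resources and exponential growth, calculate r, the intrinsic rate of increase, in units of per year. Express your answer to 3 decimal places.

0.188 per year

From N(t) = N₀·e^(rt): e^(r·20) = 20600/478 = 43.096.
r·20 = ln(43.096) = 3.7634, so r = 3.7634/20 = 0.18817.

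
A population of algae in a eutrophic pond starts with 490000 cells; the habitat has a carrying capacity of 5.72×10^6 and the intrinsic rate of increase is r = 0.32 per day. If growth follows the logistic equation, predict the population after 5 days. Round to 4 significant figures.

1813000 cells

A = (K − N₀)/N₀ = (5.72×10^6 − 490000)/490000 = 10.673.
N(t) = K/(1 + A·e^(−rt)) = 5.72×10^6/(1 + 10.673×e^(−0.32×5)).
e^(−1.6) = 0.2019; denominator = 1 + 10.673×0.2019 = 3.1549.
N = 5.72×10^6/3.1549 = 1.813032×10^6.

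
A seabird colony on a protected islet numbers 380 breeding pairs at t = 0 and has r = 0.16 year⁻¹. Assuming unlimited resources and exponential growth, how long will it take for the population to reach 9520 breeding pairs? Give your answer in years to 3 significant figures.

Set N₀·e^(rt) = 9520: e^(0.16·t) = 9520/380 = 25.053.
0.16·t = ln(25.053) = 3.221, so t = 3.221/0.16 = 20.131.

20.1 years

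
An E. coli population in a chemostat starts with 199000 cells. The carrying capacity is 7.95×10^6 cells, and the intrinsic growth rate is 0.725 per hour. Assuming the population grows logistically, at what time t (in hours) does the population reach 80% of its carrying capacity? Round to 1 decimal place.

7.0 hours

A = (K − N₀)/N₀ = (7.95×10^6 − 199000)/199000 = 38.95.
Solve 7.95×10^6/(1 + 38.95·e^(−0.725t)) = 6.36×10^6: 1 + 38.95·e^(−0.725t) = 1.25, so e^(−0.725t) = 0.00641853.
−0.725·t = ln(0.00641853) = -5.0486, so t = 5.0486/0.725 = 6.9635.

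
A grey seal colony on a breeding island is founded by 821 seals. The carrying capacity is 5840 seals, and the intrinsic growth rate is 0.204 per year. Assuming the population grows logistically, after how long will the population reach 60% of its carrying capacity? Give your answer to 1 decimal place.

10.9 years

A = (K − N₀)/N₀ = (5840 − 821)/821 = 6.1133.
Solve 5840/(1 + 6.1133·e^(−0.204t)) = 3504: 1 + 6.1133·e^(−0.204t) = 1.6667, so e^(−0.204t) = 0.109052.
−0.204·t = ln(0.109052) = -2.2159, so t = 2.2159/0.204 = 10.862.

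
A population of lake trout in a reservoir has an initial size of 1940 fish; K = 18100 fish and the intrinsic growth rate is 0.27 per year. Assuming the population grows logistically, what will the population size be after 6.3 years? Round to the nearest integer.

A = (K − N₀)/N₀ = (18100 − 1940)/1940 = 8.3299.
N(t) = K/(1 + A·e^(−rt)) = 18100/(1 + 8.3299×e^(−0.27×6.3)).
e^(−1.701) = 0.1825; denominator = 1 + 8.3299×0.1825 = 2.5202.
N = 18100/2.5202 = 7181.93.

7182 fish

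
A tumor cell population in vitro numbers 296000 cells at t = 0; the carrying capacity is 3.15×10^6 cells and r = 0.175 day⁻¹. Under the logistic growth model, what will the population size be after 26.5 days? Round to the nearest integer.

A = (K − N₀)/N₀ = (3.15×10^6 − 296000)/296000 = 9.6419.
N(t) = K/(1 + A·e^(−rt)) = 3.15×10^6/(1 + 9.6419×e^(−0.175×26.5)).
e^(−4.637) = 0.0096819; denominator = 1 + 9.6419×0.0096819 = 1.0934.
N = 3.15×10^6/1.0934 = 2.88105×10^6.

2881050 cells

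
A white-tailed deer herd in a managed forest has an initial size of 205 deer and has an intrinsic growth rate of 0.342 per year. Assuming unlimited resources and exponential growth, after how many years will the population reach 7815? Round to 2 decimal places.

10.65 years

Set N₀·e^(rt) = 7815: e^(0.342·t) = 7815/205 = 38.122.
0.342·t = ln(38.122) = 3.6408, so t = 3.6408/0.342 = 10.646.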